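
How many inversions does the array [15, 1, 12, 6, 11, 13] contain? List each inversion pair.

Finding inversions in [15, 1, 12, 6, 11, 13]:

(0, 1): arr[0]=15 > arr[1]=1
(0, 2): arr[0]=15 > arr[2]=12
(0, 3): arr[0]=15 > arr[3]=6
(0, 4): arr[0]=15 > arr[4]=11
(0, 5): arr[0]=15 > arr[5]=13
(2, 3): arr[2]=12 > arr[3]=6
(2, 4): arr[2]=12 > arr[4]=11

Total inversions: 7

The array has 7 inversion(s): (0,1), (0,2), (0,3), (0,4), (0,5), (2,3), (2,4). Each pair (i,j) satisfies i < j and arr[i] > arr[j].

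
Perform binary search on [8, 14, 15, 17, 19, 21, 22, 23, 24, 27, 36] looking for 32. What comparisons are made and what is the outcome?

Binary search for 32 in [8, 14, 15, 17, 19, 21, 22, 23, 24, 27, 36]:

lo=0, hi=10, mid=5, arr[mid]=21 -> 21 < 32, search right half
lo=6, hi=10, mid=8, arr[mid]=24 -> 24 < 32, search right half
lo=9, hi=10, mid=9, arr[mid]=27 -> 27 < 32, search right half
lo=10, hi=10, mid=10, arr[mid]=36 -> 36 > 32, search left half
lo=10 > hi=9, target 32 not found

Binary search determines that 32 is not in the array after 4 comparisons. The search space was exhausted without finding the target.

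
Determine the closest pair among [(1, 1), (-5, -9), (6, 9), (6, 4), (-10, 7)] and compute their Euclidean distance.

Computing all pairwise distances among 5 points:

d((1, 1), (-5, -9)) = 11.6619
d((1, 1), (6, 9)) = 9.434
d((1, 1), (6, 4)) = 5.831
d((1, 1), (-10, 7)) = 12.53
d((-5, -9), (6, 9)) = 21.095
d((-5, -9), (6, 4)) = 17.0294
d((-5, -9), (-10, 7)) = 16.7631
d((6, 9), (6, 4)) = 5.0 <-- minimum
d((6, 9), (-10, 7)) = 16.1245
d((6, 4), (-10, 7)) = 16.2788

Closest pair: (6, 9) and (6, 4) with distance 5.0

The closest pair is (6, 9) and (6, 4) with Euclidean distance 5.0. For 5 points, brute-force pairwise comparison is shown above. For large n, the divide-and-conquer algorithm (sort by x, recurse on halves, check the dividing strip) achieves O(n log n).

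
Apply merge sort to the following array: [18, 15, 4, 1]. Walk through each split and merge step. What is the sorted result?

Merge sort trace:

Split: [18, 15, 4, 1] -> [18, 15] and [4, 1]
  Split: [18, 15] -> [18] and [15]
  Merge: [18] + [15] -> [15, 18]
  Split: [4, 1] -> [4] and [1]
  Merge: [4] + [1] -> [1, 4]
Merge: [15, 18] + [1, 4] -> [1, 4, 15, 18]

Final sorted array: [1, 4, 15, 18]

The merge sort proceeds by recursively splitting the array and merging sorted halves.
After all merges, the sorted array is [1, 4, 15, 18].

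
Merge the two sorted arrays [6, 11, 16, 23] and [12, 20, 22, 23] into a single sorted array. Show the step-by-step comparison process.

Merging process:

Compare 6 vs 12: take 6 from left. Merged: [6]
Compare 11 vs 12: take 11 from left. Merged: [6, 11]
Compare 16 vs 12: take 12 from right. Merged: [6, 11, 12]
Compare 16 vs 20: take 16 from left. Merged: [6, 11, 12, 16]
Compare 23 vs 20: take 20 from right. Merged: [6, 11, 12, 16, 20]
Compare 23 vs 22: take 22 from right. Merged: [6, 11, 12, 16, 20, 22]
Compare 23 vs 23: take 23 from left. Merged: [6, 11, 12, 16, 20, 22, 23]
Append remaining from right: [23]. Merged: [6, 11, 12, 16, 20, 22, 23, 23]

Final merged array: [6, 11, 12, 16, 20, 22, 23, 23]
Total comparisons: 7

The merged array is [6, 11, 12, 16, 20, 22, 23, 23], requiring 7 comparisons. The merge step runs in O(n) time where n is the total number of elements.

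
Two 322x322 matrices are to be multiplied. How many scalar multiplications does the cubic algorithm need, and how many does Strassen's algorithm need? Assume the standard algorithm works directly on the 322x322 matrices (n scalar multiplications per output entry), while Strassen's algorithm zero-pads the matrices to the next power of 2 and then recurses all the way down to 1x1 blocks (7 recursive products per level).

Matrix multiplication for 322x322 matrices:

Strassen's algorithm requires power-of-2 dimensions. Pad 322x322 to 512x512 (next power of 2).

Standard algorithm: 322^3 = 33386248 multiplications
Strassen's algorithm: 7^(log2(512)) = 7^9 = 40353607 multiplications
Difference: 33386248 - 40353607 = -6967359 (Strassen uses MORE here due to padding overhead — for small or just-over-power-of-2 n, padding can outweigh the per-level savings)

Standard: 33386248 multiplications (322^3). Strassen: 40353607 multiplications (7^9, after padding to 512x512). Strassen reduces 8 recursive multiplications to 7 at each level.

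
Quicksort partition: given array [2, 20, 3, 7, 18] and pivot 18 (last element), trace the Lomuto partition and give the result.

Lomuto partition with pivot = 18:

Initial array: [2, 20, 3, 7, 18]

arr[0]=2 <= 18: swap with position 0, array becomes [2, 20, 3, 7, 18]
arr[1]=20 > 18: no swap
arr[2]=3 <= 18: swap with position 1, array becomes [2, 3, 20, 7, 18]
arr[3]=7 <= 18: swap with position 2, array becomes [2, 3, 7, 20, 18]

Place pivot at position 3: [2, 3, 7, 18, 20]
Pivot position: 3

After partitioning with pivot 18, the array becomes [2, 3, 7, 18, 20]. The pivot is placed at index 3. All elements to the left of the pivot are <= 18, and all elements to the right are > 18.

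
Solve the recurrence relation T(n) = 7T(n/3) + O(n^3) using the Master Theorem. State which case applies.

Master Theorem for T(n) = 7T(n/3) + O(n^3):

a = 7, b = 3, c = 3
log_b(a) = log_3(7) = 1.7712

Case 3: c = 3 > log_3(7) = 1.7712
T(n) = O(n^3) = O(n^3)

For T(n) = 7T(n/3) + O(n^3): log_3(7) = 1.7712. This is Case 3 of the Master Theorem (c > log_b(a), work dominated by root), giving O(n^3).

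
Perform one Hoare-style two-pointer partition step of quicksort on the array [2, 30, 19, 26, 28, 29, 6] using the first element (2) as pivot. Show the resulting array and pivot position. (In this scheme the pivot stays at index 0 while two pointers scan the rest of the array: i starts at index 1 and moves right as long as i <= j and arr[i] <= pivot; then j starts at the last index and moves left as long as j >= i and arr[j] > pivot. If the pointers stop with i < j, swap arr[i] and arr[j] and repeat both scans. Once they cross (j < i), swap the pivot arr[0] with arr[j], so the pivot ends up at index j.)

Hoare-style two-pointer partition with pivot = 2:

Initial array: [2, 30, 19, 26, 28, 29, 6]

Pointers start at i = 1, j = 6.
i ends at 1, j ends at 0: the pointers have crossed (j < i), so scanning stops.

j = 0, so swapping arr[0] with arr[j] leaves the pivot at position 0: [2, 30, 19, 26, 28, 29, 6]
Pivot position: 0

After partitioning with pivot 2, the array becomes [2, 30, 19, 26, 28, 29, 6]. The pivot is placed at index 0. All elements to the left of the pivot are <= 2, and all elements to the right are > 2.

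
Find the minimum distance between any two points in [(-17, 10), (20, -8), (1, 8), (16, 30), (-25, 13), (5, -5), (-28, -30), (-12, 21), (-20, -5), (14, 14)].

Computing all pairwise distances among 10 points:

d((-17, 10), (20, -8)) = 41.1461
d((-17, 10), (1, 8)) = 18.1108
d((-17, 10), (16, 30)) = 38.5876
d((-17, 10), (-25, 13)) = 8.544 <-- minimum
d((-17, 10), (5, -5)) = 26.6271
d((-17, 10), (-28, -30)) = 41.4849
d((-17, 10), (-12, 21)) = 12.083
d((-17, 10), (-20, -5)) = 15.2971
d((-17, 10), (14, 14)) = 31.257
d((20, -8), (1, 8)) = 24.8395
d((20, -8), (16, 30)) = 38.2099
d((20, -8), (-25, 13)) = 49.6588
d((20, -8), (5, -5)) = 15.2971
d((20, -8), (-28, -30)) = 52.8015
d((20, -8), (-12, 21)) = 43.1856
d((20, -8), (-20, -5)) = 40.1123
d((20, -8), (14, 14)) = 22.8035
d((1, 8), (16, 30)) = 26.6271
d((1, 8), (-25, 13)) = 26.4764
d((1, 8), (5, -5)) = 13.6015
d((1, 8), (-28, -30)) = 47.8017
d((1, 8), (-12, 21)) = 18.3848
d((1, 8), (-20, -5)) = 24.6982
d((1, 8), (14, 14)) = 14.3178
d((16, 30), (-25, 13)) = 44.3847
d((16, 30), (5, -5)) = 36.6879
d((16, 30), (-28, -30)) = 74.4043
d((16, 30), (-12, 21)) = 29.4109
d((16, 30), (-20, -5)) = 50.2096
d((16, 30), (14, 14)) = 16.1245
d((-25, 13), (5, -5)) = 34.9857
d((-25, 13), (-28, -30)) = 43.1045
d((-25, 13), (-12, 21)) = 15.2643
d((-25, 13), (-20, -5)) = 18.6815
d((-25, 13), (14, 14)) = 39.0128
d((5, -5), (-28, -30)) = 41.4005
d((5, -5), (-12, 21)) = 31.0644
d((5, -5), (-20, -5)) = 25.0
d((5, -5), (14, 14)) = 21.0238
d((-28, -30), (-12, 21)) = 53.4509
d((-28, -30), (-20, -5)) = 26.2488
d((-28, -30), (14, 14)) = 60.8276
d((-12, 21), (-20, -5)) = 27.2029
d((-12, 21), (14, 14)) = 26.9258
d((-20, -5), (14, 14)) = 38.9487

Closest pair: (-17, 10) and (-25, 13) with distance 8.544

The closest pair is (-17, 10) and (-25, 13) with Euclidean distance 8.544. For 10 points, brute-force pairwise comparison is shown above. For large n, the divide-and-conquer algorithm (sort by x, recurse on halves, check the dividing strip) achieves O(n log n).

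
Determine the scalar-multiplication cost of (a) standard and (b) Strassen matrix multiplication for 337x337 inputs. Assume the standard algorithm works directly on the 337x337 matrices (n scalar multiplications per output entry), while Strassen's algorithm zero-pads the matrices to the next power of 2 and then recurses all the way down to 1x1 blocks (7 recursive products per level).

Matrix multiplication for 337x337 matrices:

Strassen's algorithm requires power-of-2 dimensions. Pad 337x337 to 512x512 (next power of 2).

Standard algorithm: 337^3 = 38272753 multiplications
Strassen's algorithm: 7^(log2(512)) = 7^9 = 40353607 multiplications
Difference: 38272753 - 40353607 = -2080854 (Strassen uses MORE here due to padding overhead — for small or just-over-power-of-2 n, padding can outweigh the per-level savings)

Standard: 38272753 multiplications (337^3). Strassen: 40353607 multiplications (7^9, after padding to 512x512). Strassen reduces 8 recursive multiplications to 7 at each level.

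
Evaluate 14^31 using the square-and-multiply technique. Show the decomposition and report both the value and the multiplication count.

Computing 14^31 by squaring (build up from 14^1; each line after the first costs one multiplication):

14^1 = 14
14^2 = (14^1)^2 = 14^2 = 196
14^3 = 14 * 14^2 = 14 * 196 = 2744
14^6 = (14^3)^2 = 2744^2 = 7529536
14^7 = 14 * 14^6 = 14 * 7529536 = 105413504
14^14 = (14^7)^2 = 105413504^2 = 11112006825558016
14^15 = 14 * 14^14 = 14 * 11112006825558016 = 155568095557812224
14^30 = (14^15)^2 = 155568095557812224^2 = 24201432355484595421941037243826176
14^31 = 14 * 14^30 = 14 * 24201432355484595421941037243826176 = 338820052976784335907174521413566464

Result: 338820052976784335907174521413566464
Multiplications needed: 8 (8 lines after 14^1)

14^31 = 338820052976784335907174521413566464. Using exponentiation by squaring, this requires 8 multiplications. The key idea: if the exponent is even, square the half-power; if odd, multiply by the base once.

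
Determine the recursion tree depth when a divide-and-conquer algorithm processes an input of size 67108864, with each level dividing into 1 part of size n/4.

For divide and conquer with division factor 4:

Problem sizes at each level:
Level 0: 67108864
Level 1: 16777216
Level 2: 4194304
Level 3: 1048576
Level 4: 262144
Level 5: 65536
Level 6: 16384
Level 7: 4096
Level 8: 1024
Level 9: 256
Level 10: 64
Level 11: 16
Level 12: 4
Level 13: 1

The root is level 0 and the size-1 base case is level 13 (the tree spans levels 0 through 13, i.e. 14 levels counting the root), so the depth is the number of divisions: log_4(67108864) = 13

The recursion tree depth is log_4(67108864) = 13. At each level, the problem size is divided by 4, so it takes 13 divisions to reduce to a base case of size 1. The algorithm makes 1 recursive call at each level.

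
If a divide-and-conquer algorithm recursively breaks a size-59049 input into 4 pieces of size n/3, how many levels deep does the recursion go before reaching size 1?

For divide and conquer with division factor 3:

Problem sizes at each level:
Level 0: 59049
Level 1: 19683
Level 2: 6561
Level 3: 2187
Level 4: 729
Level 5: 243
Level 6: 81
Level 7: 27
Level 8: 9
Level 9: 3
Level 10: 1

The root is level 0 and the size-1 base case is level 10 (the tree spans levels 0 through 10, i.e. 11 levels counting the root), so the depth is the number of divisions: log_3(59049) = 10

The recursion tree depth is log_3(59049) = 10. At each level, the problem size is divided by 3, so it takes 10 divisions to reduce to a base case of size 1. The algorithm makes 4 recursive calls at each level.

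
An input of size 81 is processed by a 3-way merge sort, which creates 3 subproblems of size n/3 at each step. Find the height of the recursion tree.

For divide and conquer with division factor 3:

Problem sizes at each level:
Level 0: 81
Level 1: 27
Level 2: 9
Level 3: 3
Level 4: 1

The root is level 0 and the size-1 base case is level 4 (the tree spans levels 0 through 4, i.e. 5 levels counting the root), so the depth is the number of divisions: log_3(81) = 4

The recursion tree depth is log_3(81) = 4. At each level, the problem size is divided by 3, so it takes 4 divisions to reduce to a base case of size 1. The algorithm makes 3 recursive calls at each level.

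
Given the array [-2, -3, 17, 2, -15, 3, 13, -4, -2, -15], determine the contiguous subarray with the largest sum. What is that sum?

Using Kadane's algorithm on [-2, -3, 17, 2, -15, 3, 13, -4, -2, -15]:

Scanning through the array:
Position 1 (value -3): max_ending_here = -3, max_so_far = -2
Position 2 (value 17): max_ending_here = 17, max_so_far = 17
Position 3 (value 2): max_ending_here = 19, max_so_far = 19
Position 4 (value -15): max_ending_here = 4, max_so_far = 19
Position 5 (value 3): max_ending_here = 7, max_so_far = 19
Position 6 (value 13): max_ending_here = 20, max_so_far = 20
Position 7 (value -4): max_ending_here = 16, max_so_far = 20
Position 8 (value -2): max_ending_here = 14, max_so_far = 20
Position 9 (value -15): max_ending_here = -1, max_so_far = 20

Maximum subarray: [17, 2, -15, 3, 13]
Maximum sum: 20

The maximum subarray is [17, 2, -15, 3, 13] with sum 20. This subarray runs from index 2 to index 6.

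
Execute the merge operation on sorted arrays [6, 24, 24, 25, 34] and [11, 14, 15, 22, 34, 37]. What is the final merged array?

Merging process:

Compare 6 vs 11: take 6 from left. Merged: [6]
Compare 24 vs 11: take 11 from right. Merged: [6, 11]
Compare 24 vs 14: take 14 from right. Merged: [6, 11, 14]
Compare 24 vs 15: take 15 from right. Merged: [6, 11, 14, 15]
Compare 24 vs 22: take 22 from right. Merged: [6, 11, 14, 15, 22]
Compare 24 vs 34: take 24 from left. Merged: [6, 11, 14, 15, 22, 24]
Compare 24 vs 34: take 24 from left. Merged: [6, 11, 14, 15, 22, 24, 24]
Compare 25 vs 34: take 25 from left. Merged: [6, 11, 14, 15, 22, 24, 24, 25]
Compare 34 vs 34: take 34 from left. Merged: [6, 11, 14, 15, 22, 24, 24, 25, 34]
Append remaining from right: [34, 37]. Merged: [6, 11, 14, 15, 22, 24, 24, 25, 34, 34, 37]

Final merged array: [6, 11, 14, 15, 22, 24, 24, 25, 34, 34, 37]
Total comparisons: 9

The merged array is [6, 11, 14, 15, 22, 24, 24, 25, 34, 34, 37], requiring 9 comparisons. The merge step runs in O(n) time where n is the total number of elements.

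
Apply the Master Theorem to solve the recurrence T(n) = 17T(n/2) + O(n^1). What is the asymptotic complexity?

Master Theorem for T(n) = 17T(n/2) + O(n^1):

a = 17, b = 2, c = 1
log_b(a) = log_2(17) = 4.0875

Case 1: c = 1 < log_2(17) = 4.0875
T(n) = O(n^(log_2 17))

For T(n) = 17T(n/2) + O(n^1): log_2(17) = 4.0875. This is Case 1 of the Master Theorem (c < log_b(a), work dominated by leaves), giving O(n^(log_2 17)).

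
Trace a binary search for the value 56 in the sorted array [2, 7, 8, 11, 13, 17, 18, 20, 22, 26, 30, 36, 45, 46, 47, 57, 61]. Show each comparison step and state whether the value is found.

Binary search for 56 in [2, 7, 8, 11, 13, 17, 18, 20, 22, 26, 30, 36, 45, 46, 47, 57, 61]:

lo=0, hi=16, mid=8, arr[mid]=22 -> 22 < 56, search right half
lo=9, hi=16, mid=12, arr[mid]=45 -> 45 < 56, search right half
lo=13, hi=16, mid=14, arr[mid]=47 -> 47 < 56, search right half
lo=15, hi=16, mid=15, arr[mid]=57 -> 57 > 56, search left half
lo=15 > hi=14, target 56 not found

Binary search determines that 56 is not in the array after 4 comparisons. The search space was exhausted without finding the target.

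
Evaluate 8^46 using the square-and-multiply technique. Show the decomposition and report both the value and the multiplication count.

Computing 8^46 by squaring (build up from 8^1; each line after the first costs one multiplication):

8^1 = 8
8^2 = (8^1)^2 = 8^2 = 64
8^4 = (8^2)^2 = 64^2 = 4096
8^5 = 8 * 8^4 = 8 * 4096 = 32768
8^10 = (8^5)^2 = 32768^2 = 1073741824
8^11 = 8 * 8^10 = 8 * 1073741824 = 8589934592
8^22 = (8^11)^2 = 8589934592^2 = 73786976294838206464
8^23 = 8 * 8^22 = 8 * 73786976294838206464 = 590295810358705651712
8^46 = (8^23)^2 = 590295810358705651712^2 = 348449143727040986586495598010130648530944

Result: 348449143727040986586495598010130648530944
Multiplications needed: 8 (8 lines after 8^1)

8^46 = 348449143727040986586495598010130648530944. Using exponentiation by squaring, this requires 8 multiplications. The key idea: if the exponent is even, square the half-power; if odd, multiply by the base once.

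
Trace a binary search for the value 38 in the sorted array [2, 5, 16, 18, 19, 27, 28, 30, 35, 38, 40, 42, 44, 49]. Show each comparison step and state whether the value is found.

Binary search for 38 in [2, 5, 16, 18, 19, 27, 28, 30, 35, 38, 40, 42, 44, 49]:

lo=0, hi=13, mid=6, arr[mid]=28 -> 28 < 38, search right half
lo=7, hi=13, mid=10, arr[mid]=40 -> 40 > 38, search left half
lo=7, hi=9, mid=8, arr[mid]=35 -> 35 < 38, search right half
lo=9, hi=9, mid=9, arr[mid]=38 -> Found target at index 9!

Binary search finds 38 at index 9 after 4 comparisons. The search repeatedly halves the search space by comparing with the middle element.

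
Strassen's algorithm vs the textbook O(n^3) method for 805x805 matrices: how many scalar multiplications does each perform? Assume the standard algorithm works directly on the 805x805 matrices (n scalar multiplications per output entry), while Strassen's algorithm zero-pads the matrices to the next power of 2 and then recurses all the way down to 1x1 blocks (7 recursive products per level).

Matrix multiplication for 805x805 matrices:

Strassen's algorithm requires power-of-2 dimensions. Pad 805x805 to 1024x1024 (next power of 2).

Standard algorithm: 805^3 = 521660125 multiplications
Strassen's algorithm: 7^(log2(1024)) = 7^10 = 282475249 multiplications
Savings: 521660125 - 282475249 = 239184876 multiplications

Standard: 521660125 multiplications (805^3). Strassen: 282475249 multiplications (7^10, after padding to 1024x1024). Strassen reduces 8 recursive multiplications to 7 at each level.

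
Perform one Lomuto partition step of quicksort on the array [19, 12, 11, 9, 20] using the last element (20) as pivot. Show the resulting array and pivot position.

Lomuto partition with pivot = 20:

Initial array: [19, 12, 11, 9, 20]

arr[0]=19 <= 20: swap with position 0, array becomes [19, 12, 11, 9, 20]
arr[1]=12 <= 20: swap with position 1, array becomes [19, 12, 11, 9, 20]
arr[2]=11 <= 20: swap with position 2, array becomes [19, 12, 11, 9, 20]
arr[3]=9 <= 20: swap with position 3, array becomes [19, 12, 11, 9, 20]

Place pivot at position 4: [19, 12, 11, 9, 20]
Pivot position: 4

After partitioning with pivot 20, the array becomes [19, 12, 11, 9, 20]. The pivot is placed at index 4. All elements to the left of the pivot are <= 20, and all elements to the right are > 20.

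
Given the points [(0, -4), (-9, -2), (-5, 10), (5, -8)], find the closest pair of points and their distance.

Computing all pairwise distances among 4 points:

d((0, -4), (-9, -2)) = 9.2195
d((0, -4), (-5, 10)) = 14.8661
d((0, -4), (5, -8)) = 6.4031 <-- minimum
d((-9, -2), (-5, 10)) = 12.6491
d((-9, -2), (5, -8)) = 15.2315
d((-5, 10), (5, -8)) = 20.5913

Closest pair: (0, -4) and (5, -8) with distance 6.4031

The closest pair is (0, -4) and (5, -8) with Euclidean distance 6.4031. For 4 points, brute-force pairwise comparison is shown above. For large n, the divide-and-conquer algorithm (sort by x, recurse on halves, check the dividing strip) achieves O(n log n).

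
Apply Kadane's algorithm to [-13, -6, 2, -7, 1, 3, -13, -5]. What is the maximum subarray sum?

Using Kadane's algorithm on [-13, -6, 2, -7, 1, 3, -13, -5]:

Scanning through the array:
Position 1 (value -6): max_ending_here = -6, max_so_far = -6
Position 2 (value 2): max_ending_here = 2, max_so_far = 2
Position 3 (value -7): max_ending_here = -5, max_so_far = 2
Position 4 (value 1): max_ending_here = 1, max_so_far = 2
Position 5 (value 3): max_ending_here = 4, max_so_far = 4
Position 6 (value -13): max_ending_here = -9, max_so_far = 4
Position 7 (value -5): max_ending_here = -5, max_so_far = 4

Maximum subarray: [1, 3]
Maximum sum: 4

The maximum subarray is [1, 3] with sum 4. This subarray runs from index 4 to index 5.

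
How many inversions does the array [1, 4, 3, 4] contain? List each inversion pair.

Finding inversions in [1, 4, 3, 4]:

(1, 2): arr[1]=4 > arr[2]=3

Total inversions: 1

The array has 1 inversion(s): (1,2). Each pair (i,j) satisfies i < j and arr[i] > arr[j].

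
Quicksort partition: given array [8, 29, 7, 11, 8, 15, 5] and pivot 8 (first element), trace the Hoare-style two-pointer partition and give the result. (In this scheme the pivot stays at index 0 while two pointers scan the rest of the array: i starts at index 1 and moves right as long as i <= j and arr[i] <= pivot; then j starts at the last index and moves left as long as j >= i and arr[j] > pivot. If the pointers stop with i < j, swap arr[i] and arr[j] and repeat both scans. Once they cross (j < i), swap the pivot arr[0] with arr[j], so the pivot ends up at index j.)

Hoare-style two-pointer partition with pivot = 8:

Initial array: [8, 29, 7, 11, 8, 15, 5]

Pointers start at i = 1, j = 6.
i stops at index 1 (arr[1]=29 > 8), j stops at index 6 (arr[6]=5 <= 8): swap arr[1] and arr[6], array becomes [8, 5, 7, 11, 8, 15, 29]
i stops at index 3 (arr[3]=11 > 8), j stops at index 4 (arr[4]=8 <= 8): swap arr[3] and arr[4], array becomes [8, 5, 7, 8, 11, 15, 29]
i ends at 4, j ends at 3: the pointers have crossed (j < i), so scanning stops.

Swap pivot arr[0] with arr[3] to place pivot at position 3: [8, 5, 7, 8, 11, 15, 29]
Pivot position: 3

After partitioning with pivot 8, the array becomes [8, 5, 7, 8, 11, 15, 29]. The pivot is placed at index 3. All elements to the left of the pivot are <= 8, and all elements to the right are > 8.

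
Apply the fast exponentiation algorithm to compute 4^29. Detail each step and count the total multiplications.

Computing 4^29 by squaring (build up from 4^1; each line after the first costs one multiplication):

4^1 = 4
4^2 = (4^1)^2 = 4^2 = 16
4^3 = 4 * 4^2 = 4 * 16 = 64
4^6 = (4^3)^2 = 64^2 = 4096
4^7 = 4 * 4^6 = 4 * 4096 = 16384
4^14 = (4^7)^2 = 16384^2 = 268435456
4^28 = (4^14)^2 = 268435456^2 = 72057594037927936
4^29 = 4 * 4^28 = 4 * 72057594037927936 = 288230376151711744

Result: 288230376151711744
Multiplications needed: 7 (7 lines after 4^1)

4^29 = 288230376151711744. Using exponentiation by squaring, this requires 7 multiplications. The key idea: if the exponent is even, square the half-power; if odd, multiply by the base once.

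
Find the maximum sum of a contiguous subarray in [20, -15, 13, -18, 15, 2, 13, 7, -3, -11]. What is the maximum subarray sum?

Using Kadane's algorithm on [20, -15, 13, -18, 15, 2, 13, 7, -3, -11]:

Scanning through the array:
Position 1 (value -15): max_ending_here = 5, max_so_far = 20
Position 2 (value 13): max_ending_here = 18, max_so_far = 20
Position 3 (value -18): max_ending_here = 0, max_so_far = 20
Position 4 (value 15): max_ending_here = 15, max_so_far = 20
Position 5 (value 2): max_ending_here = 17, max_so_far = 20
Position 6 (value 13): max_ending_here = 30, max_so_far = 30
Position 7 (value 7): max_ending_here = 37, max_so_far = 37
Position 8 (value -3): max_ending_here = 34, max_so_far = 37
Position 9 (value -11): max_ending_here = 23, max_so_far = 37

Maximum subarray: [20, -15, 13, -18, 15, 2, 13, 7]
Maximum sum: 37

The maximum subarray is [20, -15, 13, -18, 15, 2, 13, 7] with sum 37. This subarray runs from index 0 to index 7.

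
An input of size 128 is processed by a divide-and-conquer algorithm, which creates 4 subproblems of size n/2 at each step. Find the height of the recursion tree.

For divide and conquer with division factor 2:

Problem sizes at each level:
Level 0: 128
Level 1: 64
Level 2: 32
Level 3: 16
Level 4: 8
Level 5: 4
Level 6: 2
Level 7: 1

The root is level 0 and the size-1 base case is level 7 (the tree spans levels 0 through 7, i.e. 8 levels counting the root), so the depth is the number of divisions: log_2(128) = 7

The recursion tree depth is log_2(128) = 7. At each level, the problem size is divided by 2, so it takes 7 divisions to reduce to a base case of size 1. The algorithm makes 4 recursive calls at each level.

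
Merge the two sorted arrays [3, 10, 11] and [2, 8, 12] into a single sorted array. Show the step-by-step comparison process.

Merging process:

Compare 3 vs 2: take 2 from right. Merged: [2]
Compare 3 vs 8: take 3 from left. Merged: [2, 3]
Compare 10 vs 8: take 8 from right. Merged: [2, 3, 8]
Compare 10 vs 12: take 10 from left. Merged: [2, 3, 8, 10]
Compare 11 vs 12: take 11 from left. Merged: [2, 3, 8, 10, 11]
Append remaining from right: [12]. Merged: [2, 3, 8, 10, 11, 12]

Final merged array: [2, 3, 8, 10, 11, 12]
Total comparisons: 5

The merged array is [2, 3, 8, 10, 11, 12], requiring 5 comparisons. The merge step runs in O(n) time where n is the total number of elements.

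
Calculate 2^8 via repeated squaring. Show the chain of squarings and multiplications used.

Computing 2^8 by squaring (build up from 2^1; each line after the first costs one multiplication):

2^1 = 2
2^2 = (2^1)^2 = 2^2 = 4
2^4 = (2^2)^2 = 4^2 = 16
2^8 = (2^4)^2 = 16^2 = 256

Result: 256
Multiplications needed: 3 (3 lines after 2^1)

2^8 = 256. Using exponentiation by squaring, this requires 3 multiplications. The key idea: if the exponent is even, square the half-power; if odd, multiply by the base once.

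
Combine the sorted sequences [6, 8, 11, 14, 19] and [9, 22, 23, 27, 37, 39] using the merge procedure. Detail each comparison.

Merging process:

Compare 6 vs 9: take 6 from left. Merged: [6]
Compare 8 vs 9: take 8 from left. Merged: [6, 8]
Compare 11 vs 9: take 9 from right. Merged: [6, 8, 9]
Compare 11 vs 22: take 11 from left. Merged: [6, 8, 9, 11]
Compare 14 vs 22: take 14 from left. Merged: [6, 8, 9, 11, 14]
Compare 19 vs 22: take 19 from left. Merged: [6, 8, 9, 11, 14, 19]
Append remaining from right: [22, 23, 27, 37, 39]. Merged: [6, 8, 9, 11, 14, 19, 22, 23, 27, 37, 39]

Final merged array: [6, 8, 9, 11, 14, 19, 22, 23, 27, 37, 39]
Total comparisons: 6

The merged array is [6, 8, 9, 11, 14, 19, 22, 23, 27, 37, 39], requiring 6 comparisons. The merge step runs in O(n) time where n is the total number of elements.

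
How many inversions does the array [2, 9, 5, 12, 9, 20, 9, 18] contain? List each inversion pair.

Finding inversions in [2, 9, 5, 12, 9, 20, 9, 18]:

(1, 2): arr[1]=9 > arr[2]=5
(3, 4): arr[3]=12 > arr[4]=9
(3, 6): arr[3]=12 > arr[6]=9
(5, 6): arr[5]=20 > arr[6]=9
(5, 7): arr[5]=20 > arr[7]=18

Total inversions: 5

The array has 5 inversion(s): (1,2), (3,4), (3,6), (5,6), (5,7). Each pair (i,j) satisfies i < j and arr[i] > arr[j].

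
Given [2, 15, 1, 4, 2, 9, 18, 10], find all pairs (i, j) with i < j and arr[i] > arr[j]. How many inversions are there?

Finding inversions in [2, 15, 1, 4, 2, 9, 18, 10]:

(0, 2): arr[0]=2 > arr[2]=1
(1, 2): arr[1]=15 > arr[2]=1
(1, 3): arr[1]=15 > arr[3]=4
(1, 4): arr[1]=15 > arr[4]=2
(1, 5): arr[1]=15 > arr[5]=9
(1, 7): arr[1]=15 > arr[7]=10
(3, 4): arr[3]=4 > arr[4]=2
(6, 7): arr[6]=18 > arr[7]=10

Total inversions: 8

The array has 8 inversion(s): (0,2), (1,2), (1,3), (1,4), (1,5), (1,7), (3,4), (6,7). Each pair (i,j) satisfies i < j and arr[i] > arr[j].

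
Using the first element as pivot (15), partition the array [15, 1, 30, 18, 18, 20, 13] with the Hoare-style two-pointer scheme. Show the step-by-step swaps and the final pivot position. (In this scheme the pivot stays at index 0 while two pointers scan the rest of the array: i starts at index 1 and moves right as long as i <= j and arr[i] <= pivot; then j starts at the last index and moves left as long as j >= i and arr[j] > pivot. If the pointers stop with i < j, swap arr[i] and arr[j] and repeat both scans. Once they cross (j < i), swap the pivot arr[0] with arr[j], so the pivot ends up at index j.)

Hoare-style two-pointer partition with pivot = 15:

Initial array: [15, 1, 30, 18, 18, 20, 13]

Pointers start at i = 1, j = 6.
i stops at index 2 (arr[2]=30 > 15), j stops at index 6 (arr[6]=13 <= 15): swap arr[2] and arr[6], array becomes [15, 1, 13, 18, 18, 20, 30]
i ends at 3, j ends at 2: the pointers have crossed (j < i), so scanning stops.

Swap pivot arr[0] with arr[2] to place pivot at position 2: [13, 1, 15, 18, 18, 20, 30]
Pivot position: 2

After partitioning with pivot 15, the array becomes [13, 1, 15, 18, 18, 20, 30]. The pivot is placed at index 2. All elements to the left of the pivot are <= 15, and all elements to the right are > 15.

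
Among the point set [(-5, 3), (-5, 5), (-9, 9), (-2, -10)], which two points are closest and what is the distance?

Computing all pairwise distances among 4 points:

d((-5, 3), (-5, 5)) = 2.0 <-- minimum
d((-5, 3), (-9, 9)) = 7.2111
d((-5, 3), (-2, -10)) = 13.3417
d((-5, 5), (-9, 9)) = 5.6569
d((-5, 5), (-2, -10)) = 15.2971
d((-9, 9), (-2, -10)) = 20.2485

Closest pair: (-5, 3) and (-5, 5) with distance 2.0

The closest pair is (-5, 3) and (-5, 5) with Euclidean distance 2.0. For 4 points, brute-force pairwise comparison is shown above. For large n, the divide-and-conquer algorithm (sort by x, recurse on halves, check the dividing strip) achieves O(n log n).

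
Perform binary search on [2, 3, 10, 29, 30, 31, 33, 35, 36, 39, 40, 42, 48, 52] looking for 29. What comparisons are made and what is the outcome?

Binary search for 29 in [2, 3, 10, 29, 30, 31, 33, 35, 36, 39, 40, 42, 48, 52]:

lo=0, hi=13, mid=6, arr[mid]=33 -> 33 > 29, search left half
lo=0, hi=5, mid=2, arr[mid]=10 -> 10 < 29, search right half
lo=3, hi=5, mid=4, arr[mid]=30 -> 30 > 29, search left half
lo=3, hi=3, mid=3, arr[mid]=29 -> Found target at index 3!

Binary search finds 29 at index 3 after 4 comparisons. The search repeatedly halves the search space by comparing with the middle element.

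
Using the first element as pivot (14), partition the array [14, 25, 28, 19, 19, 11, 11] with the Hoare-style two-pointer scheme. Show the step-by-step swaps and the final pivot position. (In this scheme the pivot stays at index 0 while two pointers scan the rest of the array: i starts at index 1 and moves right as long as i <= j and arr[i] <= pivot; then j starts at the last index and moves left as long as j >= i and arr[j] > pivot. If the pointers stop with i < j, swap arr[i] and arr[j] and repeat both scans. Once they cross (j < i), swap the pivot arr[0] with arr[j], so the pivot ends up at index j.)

Hoare-style two-pointer partition with pivot = 14:

Initial array: [14, 25, 28, 19, 19, 11, 11]

Pointers start at i = 1, j = 6.
i stops at index 1 (arr[1]=25 > 14), j stops at index 6 (arr[6]=11 <= 14): swap arr[1] and arr[6], array becomes [14, 11, 28, 19, 19, 11, 25]
i stops at index 2 (arr[2]=28 > 14), j stops at index 5 (arr[5]=11 <= 14): swap arr[2] and arr[5], array becomes [14, 11, 11, 19, 19, 28, 25]
i ends at 3, j ends at 2: the pointers have crossed (j < i), so scanning stops.

Swap pivot arr[0] with arr[2] to place pivot at position 2: [11, 11, 14, 19, 19, 28, 25]
Pivot position: 2

After partitioning with pivot 14, the array becomes [11, 11, 14, 19, 19, 28, 25]. The pivot is placed at index 2. All elements to the left of the pivot are <= 14, and all elements to the right are > 14.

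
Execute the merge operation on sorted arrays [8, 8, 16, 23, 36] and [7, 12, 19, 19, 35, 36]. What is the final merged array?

Merging process:

Compare 8 vs 7: take 7 from right. Merged: [7]
Compare 8 vs 12: take 8 from left. Merged: [7, 8]
Compare 8 vs 12: take 8 from left. Merged: [7, 8, 8]
Compare 16 vs 12: take 12 from right. Merged: [7, 8, 8, 12]
Compare 16 vs 19: take 16 from left. Merged: [7, 8, 8, 12, 16]
Compare 23 vs 19: take 19 from right. Merged: [7, 8, 8, 12, 16, 19]
Compare 23 vs 19: take 19 from right. Merged: [7, 8, 8, 12, 16, 19, 19]
Compare 23 vs 35: take 23 from left. Merged: [7, 8, 8, 12, 16, 19, 19, 23]
Compare 36 vs 35: take 35 from right. Merged: [7, 8, 8, 12, 16, 19, 19, 23, 35]
Compare 36 vs 36: take 36 from left. Merged: [7, 8, 8, 12, 16, 19, 19, 23, 35, 36]
Append remaining from right: [36]. Merged: [7, 8, 8, 12, 16, 19, 19, 23, 35, 36, 36]

Final merged array: [7, 8, 8, 12, 16, 19, 19, 23, 35, 36, 36]
Total comparisons: 10

The merged array is [7, 8, 8, 12, 16, 19, 19, 23, 35, 36, 36], requiring 10 comparisons. The merge step runs in O(n) time where n is the total number of elements.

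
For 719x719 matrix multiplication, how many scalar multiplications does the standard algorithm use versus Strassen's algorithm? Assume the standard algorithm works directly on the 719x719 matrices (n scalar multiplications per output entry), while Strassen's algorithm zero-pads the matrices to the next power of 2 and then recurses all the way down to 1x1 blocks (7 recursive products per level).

Matrix multiplication for 719x719 matrices:

Strassen's algorithm requires power-of-2 dimensions. Pad 719x719 to 1024x1024 (next power of 2).

Standard algorithm: 719^3 = 371694959 multiplications
Strassen's algorithm: 7^(log2(1024)) = 7^10 = 282475249 multiplications
Savings: 371694959 - 282475249 = 89219710 multiplications

Standard: 371694959 multiplications (719^3). Strassen: 282475249 multiplications (7^10, after padding to 1024x1024). Strassen reduces 8 recursive multiplications to 7 at each level.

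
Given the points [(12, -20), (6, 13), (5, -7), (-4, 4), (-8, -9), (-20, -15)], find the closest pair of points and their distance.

Computing all pairwise distances among 6 points:

d((12, -20), (6, 13)) = 33.541
d((12, -20), (5, -7)) = 14.7648
d((12, -20), (-4, 4)) = 28.8444
d((12, -20), (-8, -9)) = 22.8254
d((12, -20), (-20, -15)) = 32.3883
d((6, 13), (5, -7)) = 20.025
d((6, 13), (-4, 4)) = 13.4536
d((6, 13), (-8, -9)) = 26.0768
d((6, 13), (-20, -15)) = 38.2099
d((5, -7), (-4, 4)) = 14.2127
d((5, -7), (-8, -9)) = 13.1529 <-- minimum
d((5, -7), (-20, -15)) = 26.2488
d((-4, 4), (-8, -9)) = 13.6015
d((-4, 4), (-20, -15)) = 24.8395
d((-8, -9), (-20, -15)) = 13.4164

Closest pair: (5, -7) and (-8, -9) with distance 13.1529

The closest pair is (5, -7) and (-8, -9) with Euclidean distance 13.1529. For 6 points, brute-force pairwise comparison is shown above. For large n, the divide-and-conquer algorithm (sort by x, recurse on halves, check the dividing strip) achieves O(n log n).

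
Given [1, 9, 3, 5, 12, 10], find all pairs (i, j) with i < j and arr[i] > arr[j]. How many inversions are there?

Finding inversions in [1, 9, 3, 5, 12, 10]:

(1, 2): arr[1]=9 > arr[2]=3
(1, 3): arr[1]=9 > arr[3]=5
(4, 5): arr[4]=12 > arr[5]=10

Total inversions: 3

The array has 3 inversion(s): (1,2), (1,3), (4,5). Each pair (i,j) satisfies i < j and arr[i] > arr[j].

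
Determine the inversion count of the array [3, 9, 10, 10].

Finding inversions in [3, 9, 10, 10]:


Total inversions: 0

The array has 0 inversions. It is already sorted.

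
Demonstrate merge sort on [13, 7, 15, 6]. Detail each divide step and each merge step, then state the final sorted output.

Merge sort trace:

Split: [13, 7, 15, 6] -> [13, 7] and [15, 6]
  Split: [13, 7] -> [13] and [7]
  Merge: [13] + [7] -> [7, 13]
  Split: [15, 6] -> [15] and [6]
  Merge: [15] + [6] -> [6, 15]
Merge: [7, 13] + [6, 15] -> [6, 7, 13, 15]

Final sorted array: [6, 7, 13, 15]

The merge sort proceeds by recursively splitting the array and merging sorted halves.
After all merges, the sorted array is [6, 7, 13, 15].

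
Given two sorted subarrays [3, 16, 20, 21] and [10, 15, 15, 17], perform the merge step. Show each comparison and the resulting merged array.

Merging process:

Compare 3 vs 10: take 3 from left. Merged: [3]
Compare 16 vs 10: take 10 from right. Merged: [3, 10]
Compare 16 vs 15: take 15 from right. Merged: [3, 10, 15]
Compare 16 vs 15: take 15 from right. Merged: [3, 10, 15, 15]
Compare 16 vs 17: take 16 from left. Merged: [3, 10, 15, 15, 16]
Compare 20 vs 17: take 17 from right. Merged: [3, 10, 15, 15, 16, 17]
Append remaining from left: [20, 21]. Merged: [3, 10, 15, 15, 16, 17, 20, 21]

Final merged array: [3, 10, 15, 15, 16, 17, 20, 21]
Total comparisons: 6

The merged array is [3, 10, 15, 15, 16, 17, 20, 21], requiring 6 comparisons. The merge step runs in O(n) time where n is the total number of elements.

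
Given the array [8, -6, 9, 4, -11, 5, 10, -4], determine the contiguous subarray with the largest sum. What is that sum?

Using Kadane's algorithm on [8, -6, 9, 4, -11, 5, 10, -4]:

Scanning through the array:
Position 1 (value -6): max_ending_here = 2, max_so_far = 8
Position 2 (value 9): max_ending_here = 11, max_so_far = 11
Position 3 (value 4): max_ending_here = 15, max_so_far = 15
Position 4 (value -11): max_ending_here = 4, max_so_far = 15
Position 5 (value 5): max_ending_here = 9, max_so_far = 15
Position 6 (value 10): max_ending_here = 19, max_so_far = 19
Position 7 (value -4): max_ending_here = 15, max_so_far = 19

Maximum subarray: [8, -6, 9, 4, -11, 5, 10]
Maximum sum: 19

The maximum subarray is [8, -6, 9, 4, -11, 5, 10] with sum 19. This subarray runs from index 0 to index 6.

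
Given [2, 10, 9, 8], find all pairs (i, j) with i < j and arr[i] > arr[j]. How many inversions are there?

Finding inversions in [2, 10, 9, 8]:

(1, 2): arr[1]=10 > arr[2]=9
(1, 3): arr[1]=10 > arr[3]=8
(2, 3): arr[2]=9 > arr[3]=8

Total inversions: 3

The array has 3 inversion(s): (1,2), (1,3), (2,3). Each pair (i,j) satisfies i < j and arr[i] > arr[j].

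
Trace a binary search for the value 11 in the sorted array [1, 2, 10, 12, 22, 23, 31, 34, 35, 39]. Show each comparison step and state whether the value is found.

Binary search for 11 in [1, 2, 10, 12, 22, 23, 31, 34, 35, 39]:

lo=0, hi=9, mid=4, arr[mid]=22 -> 22 > 11, search left half
lo=0, hi=3, mid=1, arr[mid]=2 -> 2 < 11, search right half
lo=2, hi=3, mid=2, arr[mid]=10 -> 10 < 11, search right half
lo=3, hi=3, mid=3, arr[mid]=12 -> 12 > 11, search left half
lo=3 > hi=2, target 11 not found

Binary search determines that 11 is not in the array after 4 comparisons. The search space was exhausted without finding the target.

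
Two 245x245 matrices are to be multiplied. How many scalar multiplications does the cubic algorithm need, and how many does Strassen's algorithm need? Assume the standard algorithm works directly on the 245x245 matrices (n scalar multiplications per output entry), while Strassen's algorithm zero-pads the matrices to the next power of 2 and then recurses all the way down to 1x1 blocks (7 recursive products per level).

Matrix multiplication for 245x245 matrices:

Strassen's algorithm requires power-of-2 dimensions. Pad 245x245 to 256x256 (next power of 2).

Standard algorithm: 245^3 = 14706125 multiplications
Strassen's algorithm: 7^(log2(256)) = 7^8 = 5764801 multiplications
Savings: 14706125 - 5764801 = 8941324 multiplications

Standard: 14706125 multiplications (245^3). Strassen: 5764801 multiplications (7^8, after padding to 256x256). Strassen reduces 8 recursive multiplications to 7 at each level.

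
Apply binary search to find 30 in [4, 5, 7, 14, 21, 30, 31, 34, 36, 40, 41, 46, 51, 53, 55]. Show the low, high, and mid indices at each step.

Binary search for 30 in [4, 5, 7, 14, 21, 30, 31, 34, 36, 40, 41, 46, 51, 53, 55]:

lo=0, hi=14, mid=7, arr[mid]=34 -> 34 > 30, search left half
lo=0, hi=6, mid=3, arr[mid]=14 -> 14 < 30, search right half
lo=4, hi=6, mid=5, arr[mid]=30 -> Found target at index 5!

Binary search finds 30 at index 5 after 3 comparisons. The search repeatedly halves the search space by comparing with the middle element.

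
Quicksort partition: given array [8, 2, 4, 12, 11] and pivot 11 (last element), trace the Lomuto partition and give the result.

Lomuto partition with pivot = 11:

Initial array: [8, 2, 4, 12, 11]

arr[0]=8 <= 11: swap with position 0, array becomes [8, 2, 4, 12, 11]
arr[1]=2 <= 11: swap with position 1, array becomes [8, 2, 4, 12, 11]
arr[2]=4 <= 11: swap with position 2, array becomes [8, 2, 4, 12, 11]
arr[3]=12 > 11: no swap

Place pivot at position 3: [8, 2, 4, 11, 12]
Pivot position: 3

After partitioning with pivot 11, the array becomes [8, 2, 4, 11, 12]. The pivot is placed at index 3. All elements to the left of the pivot are <= 11, and all elements to the right are > 11.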